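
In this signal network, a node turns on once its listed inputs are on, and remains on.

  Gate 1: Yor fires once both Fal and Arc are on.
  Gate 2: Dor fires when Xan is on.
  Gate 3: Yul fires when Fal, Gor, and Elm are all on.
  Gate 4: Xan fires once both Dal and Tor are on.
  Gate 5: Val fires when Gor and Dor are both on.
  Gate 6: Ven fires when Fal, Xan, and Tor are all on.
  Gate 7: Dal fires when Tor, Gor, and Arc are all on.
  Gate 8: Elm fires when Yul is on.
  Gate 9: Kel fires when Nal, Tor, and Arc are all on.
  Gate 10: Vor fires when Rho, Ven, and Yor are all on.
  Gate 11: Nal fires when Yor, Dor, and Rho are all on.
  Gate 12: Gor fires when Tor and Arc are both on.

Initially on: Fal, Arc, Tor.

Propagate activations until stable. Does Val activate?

Yes

Gate 12: Tor and Arc on → Gor on.
Tor, Gor, and Arc are on, so Dal fires (Gate 7).
Dal and Tor are on, so Xan fires (Gate 4).
Xan is on, so Dor fires (Gate 2).
Gate 5: Gor and Dor on → Val on.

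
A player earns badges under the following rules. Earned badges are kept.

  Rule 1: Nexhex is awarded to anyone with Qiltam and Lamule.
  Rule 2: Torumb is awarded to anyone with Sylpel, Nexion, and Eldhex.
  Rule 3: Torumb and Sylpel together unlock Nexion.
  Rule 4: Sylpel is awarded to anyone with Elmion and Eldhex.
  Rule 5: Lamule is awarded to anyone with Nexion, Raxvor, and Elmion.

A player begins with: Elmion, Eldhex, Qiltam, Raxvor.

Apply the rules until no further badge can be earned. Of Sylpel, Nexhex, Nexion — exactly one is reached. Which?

With Elmion and Eldhex, Sylpel is earned (Rule 4).
Nexhex would need Qiltam and Lamule (Rule 1), but Lamule is never earned. Nexion would need Torumb and Sylpel (Rule 3), but Torumb is never earned.

Sylpel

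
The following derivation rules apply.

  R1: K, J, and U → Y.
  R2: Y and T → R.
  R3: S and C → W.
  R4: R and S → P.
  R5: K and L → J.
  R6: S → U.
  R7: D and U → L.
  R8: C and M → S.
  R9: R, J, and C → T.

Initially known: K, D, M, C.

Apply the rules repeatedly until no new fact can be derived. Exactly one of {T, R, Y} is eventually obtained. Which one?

Y

From C and M, R8 gives S.
S holds, so U follows (R6).
From D and U, R7 gives L.
From K and L, R5 gives J.
K, J, and U hold, so Y follows (R1).
R would need Y and T (R2), but T is never established. T would need R, J, and C (R9), but R is never established.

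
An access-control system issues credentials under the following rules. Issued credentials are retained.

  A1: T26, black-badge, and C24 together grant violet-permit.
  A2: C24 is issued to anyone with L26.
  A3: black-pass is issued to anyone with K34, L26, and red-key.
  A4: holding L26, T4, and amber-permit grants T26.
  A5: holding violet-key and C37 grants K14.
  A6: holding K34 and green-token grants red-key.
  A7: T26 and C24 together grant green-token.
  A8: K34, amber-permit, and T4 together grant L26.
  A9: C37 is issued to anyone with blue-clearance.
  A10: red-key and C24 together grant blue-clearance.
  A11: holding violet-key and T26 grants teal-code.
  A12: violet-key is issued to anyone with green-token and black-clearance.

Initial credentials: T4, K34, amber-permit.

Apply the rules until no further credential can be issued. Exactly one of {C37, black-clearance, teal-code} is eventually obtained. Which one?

Holding K34, amber-permit, and T4 grants L26 (A8).
Holding L26, T4, and amber-permit grants T26 (A4).
Holding L26 grants C24 (A2).
Holding T26 and C24 grants green-token (A7).
Holding K34 and green-token grants red-key (A6).
Holding red-key and C24 grants blue-clearance (A10).
Holding blue-clearance grants C37 (A9).
No rule produces black-clearance, and it is not given. teal-code would need violet-key and T26 (A11), but violet-key is never granted.

C37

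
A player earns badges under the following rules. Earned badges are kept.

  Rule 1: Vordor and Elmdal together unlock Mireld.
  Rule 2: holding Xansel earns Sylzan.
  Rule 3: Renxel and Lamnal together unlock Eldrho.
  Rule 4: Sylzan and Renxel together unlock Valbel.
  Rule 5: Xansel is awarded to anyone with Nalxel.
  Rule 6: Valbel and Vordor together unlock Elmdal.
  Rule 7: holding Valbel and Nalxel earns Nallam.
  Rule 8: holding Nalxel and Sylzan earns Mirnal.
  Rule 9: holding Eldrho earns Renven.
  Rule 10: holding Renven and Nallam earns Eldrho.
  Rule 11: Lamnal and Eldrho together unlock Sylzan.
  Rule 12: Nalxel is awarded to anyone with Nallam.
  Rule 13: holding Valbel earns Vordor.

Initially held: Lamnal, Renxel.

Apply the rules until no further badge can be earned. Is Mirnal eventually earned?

No

Mirnal would need Nalxel and Sylzan (Rule 8), but Nalxel is never earned.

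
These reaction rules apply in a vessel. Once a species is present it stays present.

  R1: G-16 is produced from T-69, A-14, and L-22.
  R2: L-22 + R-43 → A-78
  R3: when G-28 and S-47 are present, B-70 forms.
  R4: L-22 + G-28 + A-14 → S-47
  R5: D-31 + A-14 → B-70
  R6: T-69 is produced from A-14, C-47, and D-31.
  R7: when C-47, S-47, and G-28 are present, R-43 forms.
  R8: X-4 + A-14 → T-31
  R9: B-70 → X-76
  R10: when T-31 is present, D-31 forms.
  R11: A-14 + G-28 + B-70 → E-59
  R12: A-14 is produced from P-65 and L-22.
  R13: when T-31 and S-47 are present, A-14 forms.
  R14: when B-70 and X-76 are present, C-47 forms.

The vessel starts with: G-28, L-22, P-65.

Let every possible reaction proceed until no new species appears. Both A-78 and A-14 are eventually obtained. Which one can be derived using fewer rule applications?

A-14

A-14: P-65 and L-22 present → A-14 forms (R12). [1 rule application]
A-78: P-65 and L-22 present → A-14 forms (R12). L-22, G-28, and A-14 present → S-47 forms (R4). G-28 and S-47 present → B-70 forms (R3). B-70 present → X-76 forms (R9). B-70 and X-76 present → C-47 forms (R14). C-47, S-47, and G-28 present → R-43 forms (R7). L-22 and R-43 present → A-78 forms (R2). [7 rule applications]
A-14 needs fewer.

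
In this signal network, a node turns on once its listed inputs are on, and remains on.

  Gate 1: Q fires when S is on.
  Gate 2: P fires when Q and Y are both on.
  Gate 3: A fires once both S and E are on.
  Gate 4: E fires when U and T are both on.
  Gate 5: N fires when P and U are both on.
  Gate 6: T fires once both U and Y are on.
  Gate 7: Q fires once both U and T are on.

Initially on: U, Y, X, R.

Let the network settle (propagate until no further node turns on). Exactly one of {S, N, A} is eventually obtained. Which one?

N

Gate 6: U and Y on → T on.
U and T are on, so Q fires (Gate 7).
Gate 2: Q and Y on → P on.
Gate 5: P and U on → N on.
No rule produces S, and it is not given. A would need S and E (Gate 3), but S never turns on.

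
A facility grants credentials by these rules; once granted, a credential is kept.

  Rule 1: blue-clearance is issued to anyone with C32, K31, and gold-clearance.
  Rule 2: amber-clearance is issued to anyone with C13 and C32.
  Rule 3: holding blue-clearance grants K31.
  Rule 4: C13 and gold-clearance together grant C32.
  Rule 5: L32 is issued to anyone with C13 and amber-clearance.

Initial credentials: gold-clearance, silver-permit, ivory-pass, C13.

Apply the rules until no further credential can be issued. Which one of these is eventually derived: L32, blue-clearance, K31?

Holding C13 and gold-clearance grants C32 (Rule 4).
Holding C13 and C32 grants amber-clearance (Rule 2).
Holding C13 and amber-clearance grants L32 (Rule 5).
K31 would need blue-clearance (Rule 3), but blue-clearance is never granted. blue-clearance would need C32, K31, and gold-clearance (Rule 1), but K31 is never granted.

L32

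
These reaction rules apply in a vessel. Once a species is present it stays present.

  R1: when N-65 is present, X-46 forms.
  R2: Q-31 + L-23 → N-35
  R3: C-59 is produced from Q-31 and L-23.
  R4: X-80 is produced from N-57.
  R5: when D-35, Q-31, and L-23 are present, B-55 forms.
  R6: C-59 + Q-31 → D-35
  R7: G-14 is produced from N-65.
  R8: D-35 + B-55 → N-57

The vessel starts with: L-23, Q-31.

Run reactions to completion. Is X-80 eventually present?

Q-31 and L-23 present → C-59 forms (R3).
C-59 and Q-31 present → D-35 forms (R6).
D-35, Q-31, and L-23 present → B-55 forms (R5).
D-35 and B-55 present → N-57 forms (R8).
N-57 present → X-80 forms (R4).

Yes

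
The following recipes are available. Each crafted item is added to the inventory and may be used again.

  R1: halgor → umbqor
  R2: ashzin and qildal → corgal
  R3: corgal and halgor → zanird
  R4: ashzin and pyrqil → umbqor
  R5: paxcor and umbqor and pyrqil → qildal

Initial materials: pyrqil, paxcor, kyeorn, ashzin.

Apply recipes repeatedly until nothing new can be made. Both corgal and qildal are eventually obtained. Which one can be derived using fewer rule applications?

qildal

qildal: Using R4, ashzin and pyrqil make umbqor. Using R5, paxcor, umbqor, and pyrqil make qildal. [2 rule applications]
corgal: Using R4, ashzin and pyrqil make umbqor. Using R5, paxcor, umbqor, and pyrqil make qildal. ashzin and qildal → corgal (R2). [3 rule applications]
qildal needs fewer.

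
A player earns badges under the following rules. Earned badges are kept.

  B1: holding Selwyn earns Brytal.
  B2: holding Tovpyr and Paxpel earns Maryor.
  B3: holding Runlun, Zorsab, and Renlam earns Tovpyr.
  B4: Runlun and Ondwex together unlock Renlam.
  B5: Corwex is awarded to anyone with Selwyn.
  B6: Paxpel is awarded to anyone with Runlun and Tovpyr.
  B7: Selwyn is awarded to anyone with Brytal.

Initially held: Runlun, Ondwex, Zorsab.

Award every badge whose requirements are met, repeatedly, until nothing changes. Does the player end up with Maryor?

Yes

With Runlun and Ondwex, Renlam is earned (B4).
With Runlun, Zorsab, and Renlam, Tovpyr is earned (B3).
With Runlun and Tovpyr, Paxpel is earned (B6).
With Tovpyr and Paxpel, Maryor is earned (B2).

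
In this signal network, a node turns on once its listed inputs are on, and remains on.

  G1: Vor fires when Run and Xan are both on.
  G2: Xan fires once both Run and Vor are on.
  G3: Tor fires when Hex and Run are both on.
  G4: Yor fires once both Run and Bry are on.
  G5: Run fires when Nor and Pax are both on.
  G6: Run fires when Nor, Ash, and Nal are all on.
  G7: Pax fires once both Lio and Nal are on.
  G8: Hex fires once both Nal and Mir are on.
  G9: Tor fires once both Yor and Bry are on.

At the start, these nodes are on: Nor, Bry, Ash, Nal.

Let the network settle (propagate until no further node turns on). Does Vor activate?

Vor would need Run and Xan (G1), but Xan never turns on.

No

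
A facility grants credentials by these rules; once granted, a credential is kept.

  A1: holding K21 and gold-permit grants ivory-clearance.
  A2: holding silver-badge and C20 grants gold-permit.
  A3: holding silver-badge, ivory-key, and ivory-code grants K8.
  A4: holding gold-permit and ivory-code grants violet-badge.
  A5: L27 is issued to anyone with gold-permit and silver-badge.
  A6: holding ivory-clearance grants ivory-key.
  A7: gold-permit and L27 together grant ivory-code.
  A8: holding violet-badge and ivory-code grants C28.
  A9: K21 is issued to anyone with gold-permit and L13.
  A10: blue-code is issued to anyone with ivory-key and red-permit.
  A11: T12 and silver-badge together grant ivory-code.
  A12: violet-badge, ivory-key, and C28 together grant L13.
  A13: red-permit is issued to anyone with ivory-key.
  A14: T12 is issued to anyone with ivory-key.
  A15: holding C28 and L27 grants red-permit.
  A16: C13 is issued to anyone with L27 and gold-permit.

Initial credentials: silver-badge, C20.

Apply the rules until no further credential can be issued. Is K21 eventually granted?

No

K21 would need gold-permit and L13 (A9), but L13 is never granted.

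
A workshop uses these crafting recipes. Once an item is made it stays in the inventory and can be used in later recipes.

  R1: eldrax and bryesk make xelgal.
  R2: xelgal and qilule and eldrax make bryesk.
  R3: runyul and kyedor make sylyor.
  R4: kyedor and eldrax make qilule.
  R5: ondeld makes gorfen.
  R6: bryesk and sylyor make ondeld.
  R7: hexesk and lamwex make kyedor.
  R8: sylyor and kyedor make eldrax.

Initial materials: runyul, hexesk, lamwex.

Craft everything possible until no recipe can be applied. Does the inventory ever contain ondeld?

No

ondeld would need bryesk and sylyor (R6), but bryesk is never obtained.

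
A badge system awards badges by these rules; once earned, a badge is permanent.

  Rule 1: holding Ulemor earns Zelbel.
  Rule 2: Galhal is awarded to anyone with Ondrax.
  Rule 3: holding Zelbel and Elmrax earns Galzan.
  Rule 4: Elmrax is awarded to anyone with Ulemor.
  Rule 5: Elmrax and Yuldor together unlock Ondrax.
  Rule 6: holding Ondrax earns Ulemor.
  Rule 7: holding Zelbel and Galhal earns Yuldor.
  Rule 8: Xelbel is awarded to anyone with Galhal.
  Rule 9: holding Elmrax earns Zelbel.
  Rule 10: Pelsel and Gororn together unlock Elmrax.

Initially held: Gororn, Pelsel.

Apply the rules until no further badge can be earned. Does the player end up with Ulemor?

Ulemor would need Ondrax (Rule 6), but Ondrax is never earned.

No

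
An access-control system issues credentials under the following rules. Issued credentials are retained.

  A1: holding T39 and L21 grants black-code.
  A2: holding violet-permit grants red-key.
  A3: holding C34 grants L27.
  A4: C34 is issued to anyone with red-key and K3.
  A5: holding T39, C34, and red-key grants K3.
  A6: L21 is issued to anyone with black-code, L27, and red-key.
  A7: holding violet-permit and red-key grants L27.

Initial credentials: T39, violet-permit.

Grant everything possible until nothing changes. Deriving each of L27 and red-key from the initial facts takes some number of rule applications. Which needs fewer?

red-key

red-key: Holding violet-permit grants red-key (A2). [1 rule application]
L27: Holding violet-permit grants red-key (A2). Holding violet-permit and red-key grants L27 (A7). [2 rule applications]
red-key needs fewer.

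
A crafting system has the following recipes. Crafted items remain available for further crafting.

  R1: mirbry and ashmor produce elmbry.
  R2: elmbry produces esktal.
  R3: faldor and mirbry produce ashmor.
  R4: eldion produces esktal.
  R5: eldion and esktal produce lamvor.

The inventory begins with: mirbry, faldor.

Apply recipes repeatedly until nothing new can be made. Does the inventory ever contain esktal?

faldor and mirbry → ashmor (R3).
mirbry and ashmor → elmbry (R1).
Using R2, elmbry makes esktal.

Yes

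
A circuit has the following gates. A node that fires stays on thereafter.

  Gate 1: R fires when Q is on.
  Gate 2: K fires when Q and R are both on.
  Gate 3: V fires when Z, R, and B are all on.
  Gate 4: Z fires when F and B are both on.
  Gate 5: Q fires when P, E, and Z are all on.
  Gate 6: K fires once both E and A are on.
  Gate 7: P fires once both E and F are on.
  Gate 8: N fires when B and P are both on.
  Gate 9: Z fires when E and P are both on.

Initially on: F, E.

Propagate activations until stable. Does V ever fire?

No

V would need Z, R, and B (Gate 3), but B never turns on.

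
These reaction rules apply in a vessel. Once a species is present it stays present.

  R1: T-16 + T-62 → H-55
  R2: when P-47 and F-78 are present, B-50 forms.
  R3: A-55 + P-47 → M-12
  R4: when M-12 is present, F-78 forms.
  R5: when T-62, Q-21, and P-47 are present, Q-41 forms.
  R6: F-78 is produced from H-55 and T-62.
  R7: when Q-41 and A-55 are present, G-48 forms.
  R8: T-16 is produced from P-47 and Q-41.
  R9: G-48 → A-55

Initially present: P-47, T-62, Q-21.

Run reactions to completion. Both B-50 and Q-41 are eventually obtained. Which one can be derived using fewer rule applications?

Q-41: T-62, Q-21, and P-47 present → Q-41 forms (R5). [1 rule application]
B-50: T-62, Q-21, and P-47 present → Q-41 forms (R5). P-47 and Q-41 present → T-16 forms (R8). T-16 and T-62 present → H-55 forms (R1). H-55 and T-62 present → F-78 forms (R6). P-47 and F-78 present → B-50 forms (R2). [5 rule applications]
Q-41 needs fewer.

Q-41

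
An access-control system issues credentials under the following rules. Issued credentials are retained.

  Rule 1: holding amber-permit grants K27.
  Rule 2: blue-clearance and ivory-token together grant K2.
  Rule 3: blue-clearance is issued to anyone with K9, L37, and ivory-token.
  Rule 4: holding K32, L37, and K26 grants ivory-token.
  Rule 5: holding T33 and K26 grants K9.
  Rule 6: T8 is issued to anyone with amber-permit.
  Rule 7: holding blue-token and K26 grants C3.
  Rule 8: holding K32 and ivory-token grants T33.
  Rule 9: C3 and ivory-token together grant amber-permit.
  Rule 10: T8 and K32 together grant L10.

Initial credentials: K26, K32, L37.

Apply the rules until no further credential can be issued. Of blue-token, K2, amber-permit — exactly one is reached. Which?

K2

Holding K32, L37, and K26 grants ivory-token (Rule 4).
Holding K32 and ivory-token grants T33 (Rule 8).
Holding T33 and K26 grants K9 (Rule 5).
Holding K9, L37, and ivory-token grants blue-clearance (Rule 3).
Holding blue-clearance and ivory-token grants K2 (Rule 2).
amber-permit would need C3 and ivory-token (Rule 9), but C3 is never granted. No rule produces blue-token, and it is not given.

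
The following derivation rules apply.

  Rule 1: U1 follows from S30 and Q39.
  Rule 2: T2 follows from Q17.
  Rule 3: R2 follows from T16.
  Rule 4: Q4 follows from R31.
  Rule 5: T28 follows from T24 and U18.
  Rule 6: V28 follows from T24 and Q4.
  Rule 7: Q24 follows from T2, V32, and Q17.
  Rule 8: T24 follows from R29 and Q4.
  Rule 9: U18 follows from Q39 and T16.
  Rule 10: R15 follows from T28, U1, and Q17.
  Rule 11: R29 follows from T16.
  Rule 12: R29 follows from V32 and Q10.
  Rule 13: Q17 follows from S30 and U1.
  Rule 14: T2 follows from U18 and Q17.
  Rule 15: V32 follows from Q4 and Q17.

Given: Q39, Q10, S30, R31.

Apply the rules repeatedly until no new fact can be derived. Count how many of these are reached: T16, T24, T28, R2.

1

From S30 and Q39, Rule 1 gives U1.
From R31, Rule 4 gives Q4.
From S30 and U1, Rule 13 gives Q17.
Q4 and Q17 hold, so V32 follows (Rule 15).
From V32 and Q10, Rule 12 gives R29.
R29 and Q4 hold, so T24 follows (Rule 8).
No rule produces T16, and it is not given.
T24: reached.
T28 would need T24 and U18 (Rule 5), but U18 is never established.
R2 would need T16 (Rule 3), but T16 is never established.
Reached: T24 — 1 of the 4.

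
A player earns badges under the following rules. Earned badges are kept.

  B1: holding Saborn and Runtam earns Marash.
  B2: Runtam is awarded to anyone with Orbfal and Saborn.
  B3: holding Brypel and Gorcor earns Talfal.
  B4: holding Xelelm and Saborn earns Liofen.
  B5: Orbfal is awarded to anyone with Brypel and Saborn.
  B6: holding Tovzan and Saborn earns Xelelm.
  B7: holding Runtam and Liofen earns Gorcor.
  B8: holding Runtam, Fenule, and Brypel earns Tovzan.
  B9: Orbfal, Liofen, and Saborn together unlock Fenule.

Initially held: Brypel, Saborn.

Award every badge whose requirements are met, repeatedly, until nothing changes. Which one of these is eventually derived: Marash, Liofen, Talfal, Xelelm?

Marash

With Brypel and Saborn, Orbfal is earned (B5).
With Orbfal and Saborn, Runtam is earned (B2).
With Saborn and Runtam, Marash is earned (B1).
Xelelm would need Tovzan and Saborn (B6), but Tovzan is never earned. Talfal would need Brypel and Gorcor (B3), but Gorcor is never earned. Liofen would need Xelelm and Saborn (B4), but Xelelm is never earned.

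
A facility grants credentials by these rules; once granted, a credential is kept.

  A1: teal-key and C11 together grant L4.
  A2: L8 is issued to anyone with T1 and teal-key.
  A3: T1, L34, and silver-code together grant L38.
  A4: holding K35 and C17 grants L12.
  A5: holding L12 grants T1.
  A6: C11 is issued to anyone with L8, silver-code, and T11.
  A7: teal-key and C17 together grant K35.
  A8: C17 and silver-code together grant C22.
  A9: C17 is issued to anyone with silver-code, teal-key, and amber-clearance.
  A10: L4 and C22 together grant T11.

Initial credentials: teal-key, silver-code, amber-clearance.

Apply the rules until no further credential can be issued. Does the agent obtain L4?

L4 would need teal-key and C11 (A1), but C11 is never granted.

No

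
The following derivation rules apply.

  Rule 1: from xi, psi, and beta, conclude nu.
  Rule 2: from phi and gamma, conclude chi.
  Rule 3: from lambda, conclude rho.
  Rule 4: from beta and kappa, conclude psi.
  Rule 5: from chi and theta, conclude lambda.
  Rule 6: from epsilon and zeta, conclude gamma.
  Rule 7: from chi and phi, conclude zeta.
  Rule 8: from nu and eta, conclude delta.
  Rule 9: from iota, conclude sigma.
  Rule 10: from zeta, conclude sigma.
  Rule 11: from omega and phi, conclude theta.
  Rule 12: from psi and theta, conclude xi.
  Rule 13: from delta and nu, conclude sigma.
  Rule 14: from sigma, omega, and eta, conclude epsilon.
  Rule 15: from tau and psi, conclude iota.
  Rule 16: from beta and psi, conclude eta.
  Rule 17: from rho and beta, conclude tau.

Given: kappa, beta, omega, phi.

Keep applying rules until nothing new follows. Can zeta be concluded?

zeta would need chi and phi (Rule 7), but chi is never established.

No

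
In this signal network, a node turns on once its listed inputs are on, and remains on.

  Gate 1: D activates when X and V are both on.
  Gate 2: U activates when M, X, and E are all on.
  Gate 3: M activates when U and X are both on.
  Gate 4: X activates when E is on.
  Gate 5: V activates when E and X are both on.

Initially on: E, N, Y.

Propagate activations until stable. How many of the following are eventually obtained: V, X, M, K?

2

E is on, so X activates (Gate 4).
Gate 5: E and X on → V on.
V: reached.
X: reached.
M would need U and X (Gate 3), but U never turns on.
No rule produces K, and it is not given.
Reached: V and X — 2 of the 4.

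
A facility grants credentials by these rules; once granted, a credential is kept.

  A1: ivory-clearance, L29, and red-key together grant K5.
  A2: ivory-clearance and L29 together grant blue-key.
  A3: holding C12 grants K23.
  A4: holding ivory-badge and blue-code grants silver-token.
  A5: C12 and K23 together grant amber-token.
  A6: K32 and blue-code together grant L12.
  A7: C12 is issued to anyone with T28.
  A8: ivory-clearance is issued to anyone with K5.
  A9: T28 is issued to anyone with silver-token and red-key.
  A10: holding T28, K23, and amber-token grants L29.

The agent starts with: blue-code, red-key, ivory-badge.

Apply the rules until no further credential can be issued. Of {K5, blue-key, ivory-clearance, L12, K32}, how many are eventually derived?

0

K5 would need ivory-clearance, L29, and red-key (A1), but ivory-clearance is never granted.
blue-key would need ivory-clearance and L29 (A2), but ivory-clearance is never granted.
ivory-clearance would need K5 (A8), but K5 is never granted.
L12 would need K32 and blue-code (A6), but K32 is never granted.
No rule produces K32, and it is not given.
None of the 5 are reached.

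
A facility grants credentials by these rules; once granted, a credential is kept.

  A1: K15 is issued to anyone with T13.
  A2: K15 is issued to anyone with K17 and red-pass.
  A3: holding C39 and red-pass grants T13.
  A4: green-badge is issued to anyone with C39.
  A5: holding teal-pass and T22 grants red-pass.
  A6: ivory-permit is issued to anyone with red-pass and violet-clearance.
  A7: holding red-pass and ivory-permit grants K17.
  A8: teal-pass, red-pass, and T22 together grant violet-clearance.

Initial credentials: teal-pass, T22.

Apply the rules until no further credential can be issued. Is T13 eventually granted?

T13 would need C39 and red-pass (A3), but C39 is never granted.

No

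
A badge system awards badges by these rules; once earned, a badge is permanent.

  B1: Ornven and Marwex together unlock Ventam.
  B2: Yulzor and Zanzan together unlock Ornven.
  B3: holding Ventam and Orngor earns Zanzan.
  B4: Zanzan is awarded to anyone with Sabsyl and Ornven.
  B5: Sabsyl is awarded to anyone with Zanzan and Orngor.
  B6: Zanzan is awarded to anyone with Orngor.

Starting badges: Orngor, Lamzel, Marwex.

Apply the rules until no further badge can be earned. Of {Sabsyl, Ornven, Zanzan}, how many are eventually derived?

2

With Orngor, Zanzan is earned (B6).
With Zanzan and Orngor, Sabsyl is earned (B5).
Sabsyl: reached.
Ornven would need Yulzor and Zanzan (B2), but Yulzor is never earned.
Zanzan: reached.
Reached: Sabsyl and Zanzan — 2 of the 3.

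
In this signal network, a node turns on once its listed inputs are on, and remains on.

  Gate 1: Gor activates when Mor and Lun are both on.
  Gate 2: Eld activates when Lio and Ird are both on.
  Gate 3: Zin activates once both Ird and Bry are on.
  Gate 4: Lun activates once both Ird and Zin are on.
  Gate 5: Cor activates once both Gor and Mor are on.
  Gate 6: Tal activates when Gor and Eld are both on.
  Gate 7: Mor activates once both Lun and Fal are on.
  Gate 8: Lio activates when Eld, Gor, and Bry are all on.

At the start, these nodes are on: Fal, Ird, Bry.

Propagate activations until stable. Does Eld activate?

No

Eld would need Lio and Ird (Gate 2), but Lio never turns on.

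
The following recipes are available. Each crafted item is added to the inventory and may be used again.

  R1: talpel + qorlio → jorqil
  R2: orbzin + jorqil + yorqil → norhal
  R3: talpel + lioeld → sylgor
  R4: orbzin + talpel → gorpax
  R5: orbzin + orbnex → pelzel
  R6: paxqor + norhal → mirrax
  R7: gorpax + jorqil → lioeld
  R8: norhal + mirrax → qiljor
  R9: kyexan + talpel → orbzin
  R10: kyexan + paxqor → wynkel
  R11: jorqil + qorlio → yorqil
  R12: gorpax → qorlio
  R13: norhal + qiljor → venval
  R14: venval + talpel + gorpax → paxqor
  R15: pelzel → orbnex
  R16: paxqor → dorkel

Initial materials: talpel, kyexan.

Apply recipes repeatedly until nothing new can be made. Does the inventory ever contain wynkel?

wynkel would need kyexan and paxqor (R10), but paxqor is never obtained.

No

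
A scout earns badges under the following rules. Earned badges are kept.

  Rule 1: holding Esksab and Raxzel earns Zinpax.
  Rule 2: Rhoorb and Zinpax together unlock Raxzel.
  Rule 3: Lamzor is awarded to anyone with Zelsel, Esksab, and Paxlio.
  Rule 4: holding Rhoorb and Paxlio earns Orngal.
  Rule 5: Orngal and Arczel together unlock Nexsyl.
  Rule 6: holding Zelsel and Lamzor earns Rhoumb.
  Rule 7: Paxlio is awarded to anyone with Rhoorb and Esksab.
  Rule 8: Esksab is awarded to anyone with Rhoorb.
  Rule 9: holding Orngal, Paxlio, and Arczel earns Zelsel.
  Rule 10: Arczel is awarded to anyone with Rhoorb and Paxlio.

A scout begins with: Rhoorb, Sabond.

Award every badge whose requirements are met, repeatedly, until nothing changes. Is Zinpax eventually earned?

Zinpax would need Esksab and Raxzel (Rule 1), but Raxzel is never earned.

No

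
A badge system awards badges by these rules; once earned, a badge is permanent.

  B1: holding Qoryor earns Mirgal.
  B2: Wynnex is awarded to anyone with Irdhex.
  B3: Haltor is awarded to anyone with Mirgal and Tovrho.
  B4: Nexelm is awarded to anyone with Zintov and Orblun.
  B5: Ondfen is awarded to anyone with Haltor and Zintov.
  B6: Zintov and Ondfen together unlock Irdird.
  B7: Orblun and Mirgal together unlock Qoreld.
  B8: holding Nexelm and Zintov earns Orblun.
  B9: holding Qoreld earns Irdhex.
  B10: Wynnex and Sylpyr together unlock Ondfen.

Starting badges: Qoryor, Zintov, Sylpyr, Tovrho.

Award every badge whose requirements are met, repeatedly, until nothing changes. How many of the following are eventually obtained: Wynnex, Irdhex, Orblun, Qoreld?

0

Wynnex would need Irdhex (B2), but Irdhex is never earned.
Irdhex would need Qoreld (B9), but Qoreld is never earned.
Orblun would need Nexelm and Zintov (B8), but Nexelm is never earned.
Qoreld would need Orblun and Mirgal (B7), but Orblun is never earned.
None of the 4 are reached.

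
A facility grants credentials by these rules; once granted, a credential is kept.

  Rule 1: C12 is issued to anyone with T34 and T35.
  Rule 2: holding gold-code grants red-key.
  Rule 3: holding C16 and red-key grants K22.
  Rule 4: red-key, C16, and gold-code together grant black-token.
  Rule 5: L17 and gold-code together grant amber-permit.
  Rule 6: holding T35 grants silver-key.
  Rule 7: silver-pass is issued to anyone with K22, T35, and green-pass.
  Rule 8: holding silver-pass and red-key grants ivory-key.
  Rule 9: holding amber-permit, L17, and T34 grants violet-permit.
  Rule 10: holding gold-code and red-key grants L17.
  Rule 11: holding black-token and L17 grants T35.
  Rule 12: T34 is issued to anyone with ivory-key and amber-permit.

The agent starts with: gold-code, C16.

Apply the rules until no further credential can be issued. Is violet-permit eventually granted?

No

violet-permit would need amber-permit, L17, and T34 (Rule 9), but T34 is never granted.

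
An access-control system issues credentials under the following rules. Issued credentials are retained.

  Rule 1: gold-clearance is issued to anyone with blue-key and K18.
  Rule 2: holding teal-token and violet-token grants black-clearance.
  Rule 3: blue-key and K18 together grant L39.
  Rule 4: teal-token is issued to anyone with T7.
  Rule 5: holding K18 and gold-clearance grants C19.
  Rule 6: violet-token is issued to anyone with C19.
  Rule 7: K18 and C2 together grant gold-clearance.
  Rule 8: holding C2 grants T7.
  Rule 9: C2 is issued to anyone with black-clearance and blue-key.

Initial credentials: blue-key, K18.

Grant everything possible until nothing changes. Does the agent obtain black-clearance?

black-clearance would need teal-token and violet-token (Rule 2), but teal-token is never granted.

No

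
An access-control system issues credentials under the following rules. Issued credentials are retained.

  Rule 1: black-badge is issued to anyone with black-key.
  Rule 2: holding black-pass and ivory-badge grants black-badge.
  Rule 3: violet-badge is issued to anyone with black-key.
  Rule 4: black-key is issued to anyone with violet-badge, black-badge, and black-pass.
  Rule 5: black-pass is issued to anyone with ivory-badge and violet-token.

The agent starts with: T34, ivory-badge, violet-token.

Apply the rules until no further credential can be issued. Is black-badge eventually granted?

Yes

Holding ivory-badge and violet-token grants black-pass (Rule 5).
Holding black-pass and ivory-badge grants black-badge (Rule 2).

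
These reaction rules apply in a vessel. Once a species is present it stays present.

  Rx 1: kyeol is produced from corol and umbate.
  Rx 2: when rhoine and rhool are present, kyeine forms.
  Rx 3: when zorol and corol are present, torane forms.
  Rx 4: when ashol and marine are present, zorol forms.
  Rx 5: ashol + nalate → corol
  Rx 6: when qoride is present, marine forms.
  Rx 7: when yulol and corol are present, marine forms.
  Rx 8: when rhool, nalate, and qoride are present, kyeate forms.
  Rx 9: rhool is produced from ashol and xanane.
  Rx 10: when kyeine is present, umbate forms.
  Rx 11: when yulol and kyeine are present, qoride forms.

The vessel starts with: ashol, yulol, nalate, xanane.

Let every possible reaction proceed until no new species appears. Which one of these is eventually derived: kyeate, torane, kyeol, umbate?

torane

ashol and nalate present → corol forms (Rx 5).
yulol and corol present → marine forms (Rx 7).
ashol and marine present → zorol forms (Rx 4).
zorol and corol present → torane forms (Rx 3).
kyeol would need corol and umbate (Rx 1), but umbate never forms. kyeate would need rhool, nalate, and qoride (Rx 8), but qoride never forms. umbate would need kyeine (Rx 10), but kyeine never forms.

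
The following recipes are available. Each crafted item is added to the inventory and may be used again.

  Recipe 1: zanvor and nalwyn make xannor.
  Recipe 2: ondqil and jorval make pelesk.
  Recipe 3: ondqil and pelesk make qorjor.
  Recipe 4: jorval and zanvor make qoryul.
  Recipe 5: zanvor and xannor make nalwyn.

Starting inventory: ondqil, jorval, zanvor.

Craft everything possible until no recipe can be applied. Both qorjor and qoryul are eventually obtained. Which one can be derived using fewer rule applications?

qoryul

qoryul: jorval and zanvor → qoryul (Recipe 4). [1 rule application]
qorjor: Using Recipe 2, ondqil and jorval make pelesk. ondqil and pelesk → qorjor (Recipe 3). [2 rule applications]
qoryul needs fewer.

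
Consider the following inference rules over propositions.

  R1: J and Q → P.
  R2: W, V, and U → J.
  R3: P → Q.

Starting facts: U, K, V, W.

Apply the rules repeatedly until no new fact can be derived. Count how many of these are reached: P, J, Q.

1

W, V, and U hold, so J follows (R2).
P would need J and Q (R1), but Q is never established.
J: reached.
Q would need P (R3), but P is never established.
Reached: J — 1 of the 3.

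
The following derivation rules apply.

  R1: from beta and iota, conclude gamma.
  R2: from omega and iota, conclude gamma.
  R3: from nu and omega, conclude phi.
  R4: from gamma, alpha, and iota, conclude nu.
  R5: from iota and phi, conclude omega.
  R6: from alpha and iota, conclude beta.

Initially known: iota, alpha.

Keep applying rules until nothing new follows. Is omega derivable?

omega would need iota and phi (R5), but phi is never established.

No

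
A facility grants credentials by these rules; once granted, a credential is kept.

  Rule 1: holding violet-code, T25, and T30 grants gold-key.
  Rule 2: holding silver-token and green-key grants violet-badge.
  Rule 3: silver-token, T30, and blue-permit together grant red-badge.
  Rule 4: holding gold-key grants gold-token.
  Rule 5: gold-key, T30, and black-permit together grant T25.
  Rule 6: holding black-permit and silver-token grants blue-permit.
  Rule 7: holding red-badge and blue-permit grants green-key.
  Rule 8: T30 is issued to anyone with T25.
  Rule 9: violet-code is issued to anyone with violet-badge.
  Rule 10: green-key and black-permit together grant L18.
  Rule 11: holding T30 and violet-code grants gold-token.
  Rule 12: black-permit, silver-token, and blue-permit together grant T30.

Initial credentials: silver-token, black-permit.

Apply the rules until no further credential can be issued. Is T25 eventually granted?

No

T25 would need gold-key, T30, and black-permit (Rule 5), but gold-key is never granted.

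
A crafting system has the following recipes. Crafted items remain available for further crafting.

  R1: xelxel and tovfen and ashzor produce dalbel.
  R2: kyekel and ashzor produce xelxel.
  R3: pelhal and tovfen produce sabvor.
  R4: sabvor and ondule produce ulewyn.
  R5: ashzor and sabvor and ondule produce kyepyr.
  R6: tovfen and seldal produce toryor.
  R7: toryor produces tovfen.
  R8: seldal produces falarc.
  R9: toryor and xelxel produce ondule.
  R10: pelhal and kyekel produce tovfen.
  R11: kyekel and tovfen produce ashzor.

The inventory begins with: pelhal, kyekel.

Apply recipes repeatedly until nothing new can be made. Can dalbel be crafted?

Yes

pelhal and kyekel → tovfen (R10).
kyekel and tovfen → ashzor (R11).
kyekel and ashzor → xelxel (R2).
xelxel and tovfen and ashzor → dalbel (R1).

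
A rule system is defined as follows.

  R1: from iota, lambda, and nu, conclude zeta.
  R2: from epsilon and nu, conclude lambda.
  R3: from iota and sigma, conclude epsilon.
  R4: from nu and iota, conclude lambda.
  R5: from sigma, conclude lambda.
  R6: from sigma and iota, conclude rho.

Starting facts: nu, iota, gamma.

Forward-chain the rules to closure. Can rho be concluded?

rho would need sigma and iota (R6), but sigma is never established.

No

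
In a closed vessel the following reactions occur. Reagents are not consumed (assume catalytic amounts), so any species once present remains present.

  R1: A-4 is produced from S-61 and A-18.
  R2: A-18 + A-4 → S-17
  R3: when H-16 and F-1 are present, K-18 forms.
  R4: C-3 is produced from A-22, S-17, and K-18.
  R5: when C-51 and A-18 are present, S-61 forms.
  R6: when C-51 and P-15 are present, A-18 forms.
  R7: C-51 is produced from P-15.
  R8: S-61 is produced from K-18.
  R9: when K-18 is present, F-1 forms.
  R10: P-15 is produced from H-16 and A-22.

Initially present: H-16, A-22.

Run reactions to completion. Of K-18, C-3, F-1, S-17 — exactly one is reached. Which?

H-16 and A-22 present → P-15 forms (R10).
P-15 present → C-51 forms (R7).
C-51 and P-15 present → A-18 forms (R6).
C-51 and A-18 present → S-61 forms (R5).
S-61 and A-18 present → A-4 forms (R1).
A-18 and A-4 present → S-17 forms (R2).
F-1 would need K-18 (R9), but K-18 never forms. C-3 would need A-22, S-17, and K-18 (R4), but K-18 never forms. K-18 would need H-16 and F-1 (R3), but F-1 never forms.

S-17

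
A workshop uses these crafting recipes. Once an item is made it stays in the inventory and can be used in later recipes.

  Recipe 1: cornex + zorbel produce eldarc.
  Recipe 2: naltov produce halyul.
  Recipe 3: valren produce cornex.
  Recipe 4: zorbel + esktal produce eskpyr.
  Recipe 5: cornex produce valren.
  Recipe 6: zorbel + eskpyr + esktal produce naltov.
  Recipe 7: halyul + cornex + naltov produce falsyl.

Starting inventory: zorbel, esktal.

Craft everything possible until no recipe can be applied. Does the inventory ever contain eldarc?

eldarc would need cornex and zorbel (Recipe 1), but cornex is never obtained.

No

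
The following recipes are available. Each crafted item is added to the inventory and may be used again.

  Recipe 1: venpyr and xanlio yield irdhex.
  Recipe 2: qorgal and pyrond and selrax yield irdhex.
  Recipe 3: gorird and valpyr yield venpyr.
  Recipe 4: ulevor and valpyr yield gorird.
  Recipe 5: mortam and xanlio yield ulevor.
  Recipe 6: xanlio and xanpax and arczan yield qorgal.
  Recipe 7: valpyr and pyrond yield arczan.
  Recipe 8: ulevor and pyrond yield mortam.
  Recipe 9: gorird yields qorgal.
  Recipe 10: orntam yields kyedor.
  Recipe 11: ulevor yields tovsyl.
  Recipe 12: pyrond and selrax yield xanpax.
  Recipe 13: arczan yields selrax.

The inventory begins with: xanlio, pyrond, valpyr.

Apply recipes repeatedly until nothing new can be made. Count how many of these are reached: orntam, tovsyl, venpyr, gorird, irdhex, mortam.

1

valpyr and pyrond → arczan (Recipe 7).
Using Recipe 13, arczan makes selrax.
pyrond and selrax → xanpax (Recipe 12).
xanlio and xanpax and arczan → qorgal (Recipe 6).
Using Recipe 2, qorgal, pyrond, and selrax make irdhex.
No rule produces orntam, and it is not given.
tovsyl would need ulevor (Recipe 11), but ulevor is never obtained.
venpyr would need gorird and valpyr (Recipe 3), but gorird is never obtained.
gorird would need ulevor and valpyr (Recipe 4), but ulevor is never obtained.
irdhex: reached.
mortam would need ulevor and pyrond (Recipe 8), but ulevor is never obtained.
Reached: irdhex — 1 of the 6.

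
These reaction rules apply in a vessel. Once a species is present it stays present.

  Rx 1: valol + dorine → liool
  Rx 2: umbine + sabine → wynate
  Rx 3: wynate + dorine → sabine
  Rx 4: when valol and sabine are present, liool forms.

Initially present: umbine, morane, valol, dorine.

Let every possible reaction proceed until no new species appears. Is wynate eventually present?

wynate would need umbine and sabine (Rx 2), but sabine never forms.

No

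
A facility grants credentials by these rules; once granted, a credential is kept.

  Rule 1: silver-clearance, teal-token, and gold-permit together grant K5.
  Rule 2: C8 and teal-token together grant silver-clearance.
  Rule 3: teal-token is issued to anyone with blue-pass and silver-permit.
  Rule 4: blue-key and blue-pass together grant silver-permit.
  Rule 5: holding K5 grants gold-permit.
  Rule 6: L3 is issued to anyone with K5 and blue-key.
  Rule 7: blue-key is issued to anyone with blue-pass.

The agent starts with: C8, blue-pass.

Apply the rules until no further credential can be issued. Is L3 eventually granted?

No

L3 would need K5 and blue-key (Rule 6), but K5 is never granted.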